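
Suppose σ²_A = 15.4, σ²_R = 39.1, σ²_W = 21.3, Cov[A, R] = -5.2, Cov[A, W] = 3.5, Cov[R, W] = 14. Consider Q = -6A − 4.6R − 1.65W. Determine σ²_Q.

σ²_Q = 1434.52525

σ²_Q = a²·σ²_A + b²·σ²_R + c²·σ²_W + 2ab·Cov[A, R] + 2ac·Cov[A, W] + 2bc·Cov[R, W], with a = -6, b = -4.6, c = -1.65.
= 554.4 + 827.356 + 57.98925 + (-287.04) + 69.3 + 212.52
= 1434.52525.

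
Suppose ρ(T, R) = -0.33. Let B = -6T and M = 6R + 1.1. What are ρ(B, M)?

Linear rescalings preserve |correlation|; the slopes -6 and 6 have opposite signs, so the correlation flips sign: ρ(B, M) = −ρ(T, R) = 0.33.

ρ(B, M) = 0.33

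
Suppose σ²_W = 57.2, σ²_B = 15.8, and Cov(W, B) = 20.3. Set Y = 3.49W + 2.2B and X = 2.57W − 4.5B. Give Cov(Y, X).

By bilinearity, Cov(Y, X) = ac·σ²_W + bd·σ²_B + (ad+bc)·Cov(W, B), with a=3.49, b=2.2, c=2.57, d=-4.5.
ac·σ²_W = 3.49·2.57·57.2 = 513.04396
bd·σ²_B = 2.2·(-4.5)·15.8 = -156.42
(ad+bc)·Cov(W, B) = (-10.051)·20.3 = -204.0353
Cov(Y, X) = 513.04396 + (-156.42) + (-204.0353) = 152.58866.

Cov(Y, X) = 152.58866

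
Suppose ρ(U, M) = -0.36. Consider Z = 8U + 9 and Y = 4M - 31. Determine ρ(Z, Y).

Linear rescalings preserve correlation up to sign; here the slopes 8 and 4 have the same sign, so ρ(Z, Y) = ρ(U, M) = -0.36.

ρ(Z, Y) = -0.36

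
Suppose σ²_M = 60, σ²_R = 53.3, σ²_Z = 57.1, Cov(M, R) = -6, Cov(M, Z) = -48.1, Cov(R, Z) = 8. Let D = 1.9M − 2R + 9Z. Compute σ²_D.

σ²_D = a²·σ²_M + b²·σ²_R + c²·σ²_Z + 2ab·Cov(M, R) + 2ac·Cov(M, Z) + 2bc·Cov(R, Z), with a = 1.9, b = -2, c = 9.
= 216.6 + 213.2 + 4625.1 + 45.6 + (-1645.02) + (-288)
= 3167.48.

σ²_D = 3167.48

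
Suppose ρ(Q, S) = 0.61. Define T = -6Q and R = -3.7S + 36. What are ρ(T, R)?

Linear rescalings preserve correlation up to sign; here the slopes -6 and -3.7 have the same sign, so ρ(T, R) = ρ(Q, S) = 0.61.

ρ(T, R) = 0.61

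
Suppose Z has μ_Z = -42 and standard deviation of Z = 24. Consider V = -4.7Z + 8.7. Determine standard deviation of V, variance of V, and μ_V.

standard deviation of V = 112.8, variance of V = 12723.84, μ_V = 206.1

V = -4.7Z + 8.7 is linear with a = -4.7, b = 8.7.
standard deviation of V = |a|·standard deviation of Z = |-4.7|·24 = 112.8.
variance of Z = 24² = 576.
variance of V = a²·variance of Z = (-4.7)²·576 = 12723.84 (the additive constant 8.7 does not affect variance).
μ_V = a·μ_Z + b = (-4.7)·(-42) + 8.7 = 206.1.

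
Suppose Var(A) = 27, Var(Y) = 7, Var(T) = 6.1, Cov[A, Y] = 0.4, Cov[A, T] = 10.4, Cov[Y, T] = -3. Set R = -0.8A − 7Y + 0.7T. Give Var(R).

Var(R) = a²·Var(A) + b²·Var(Y) + c²·Var(T) + 2ab·Cov[A, Y] + 2ac·Cov[A, T] + 2bc·Cov[Y, T], with a = -0.8, b = -7, c = 0.7.
= 17.28 + 343 + 2.989 + 4.48 + (-11.648) + 29.4
= 385.501.

Var(R) = 385.501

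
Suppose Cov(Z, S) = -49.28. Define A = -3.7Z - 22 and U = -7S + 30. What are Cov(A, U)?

Cov(A, U) = -1276.352

Cov(A, U) = a·c·Cov(Z, S) = (-3.7)·(-7)·(-49.28) = -1276.352. Additive constants drop out.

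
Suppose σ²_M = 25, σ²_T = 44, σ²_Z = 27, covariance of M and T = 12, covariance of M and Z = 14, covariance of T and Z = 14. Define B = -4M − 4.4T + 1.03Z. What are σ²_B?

σ²_B = a²·σ²_M + b²·σ²_T + c²·σ²_Z + 2ab·covariance of M and T + 2ac·covariance of M and Z + 2bc·covariance of T and Z, with a = -4, b = -4.4, c = 1.03.
= 400 + 851.84 + 28.6443 + 422.4 + (-115.36) + (-126.896)
= 1460.6283.

σ²_B = 1460.6283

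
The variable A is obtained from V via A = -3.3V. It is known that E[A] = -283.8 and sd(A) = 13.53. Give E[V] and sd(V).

From A = -3.3V: E[A] = a·E[V] + b, so E[V] = (E[A] − b)/a = (-283.8 − 0)/(-3.3) = 86.
sd(A) = |a|·sd(V), so sd(V) = 13.53/|-3.3| = 4.1.

E[V] = 86, sd(V) = 4.1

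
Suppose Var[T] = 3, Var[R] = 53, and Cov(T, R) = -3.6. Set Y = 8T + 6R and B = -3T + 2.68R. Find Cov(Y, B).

Cov(Y, B) = 767.856

By bilinearity, Cov(Y, B) = ac·Var[T] + bd·Var[R] + (ad+bc)·Cov(T, R), with a=8, b=6, c=-3, d=2.68.
ac·Var[T] = 8·(-3)·3 = -72
bd·Var[R] = 6·2.68·53 = 852.24
(ad+bc)·Cov(T, R) = (3.44)·(-3.6) = -12.384
Cov(Y, B) = -72 + 852.24 + (-12.384) = 767.856.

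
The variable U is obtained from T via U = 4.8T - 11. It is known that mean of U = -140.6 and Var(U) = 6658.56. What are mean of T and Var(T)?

From U = 4.8T - 11: mean of U = a·mean of T + b, so mean of T = (mean of U − b)/a = (-140.6 − (-11))/4.8 = -27.
Var(U) = a²·Var(T), so Var(T) = 6658.56/4.8² = 289.

mean of T = -27, Var(T) = 289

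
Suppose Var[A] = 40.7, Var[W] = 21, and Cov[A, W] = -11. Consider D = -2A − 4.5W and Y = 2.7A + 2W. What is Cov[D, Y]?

Cov[D, Y] = -231.13

By bilinearity, Cov[D, Y] = ac·Var[A] + bd·Var[W] + (ad+bc)·Cov[A, W], with a=-2, b=-4.5, c=2.7, d=2.
ac·Var[A] = (-2)·2.7·40.7 = -219.78
bd·Var[W] = (-4.5)·2·21 = -189
(ad+bc)·Cov[A, W] = (-16.15)·(-11) = 177.65
Cov[D, Y] = -219.78 + (-189) + 177.65 = -231.13.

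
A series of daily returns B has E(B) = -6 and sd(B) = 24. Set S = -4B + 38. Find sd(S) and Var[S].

sd(S) = 96, Var[S] = 9216

S = -4B + 38 is linear with a = -4, b = 38.
sd(S) = |a|·sd(B) = |-4|·24 = 96.
Var[B] = 24² = 576.
Var[S] = a²·Var[B] = (-4)²·576 = 9216 (the additive constant 38 does not affect variance).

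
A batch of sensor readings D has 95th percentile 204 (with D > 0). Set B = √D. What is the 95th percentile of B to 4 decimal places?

95th percentile of B = 14.2829

√D is increasing, so P_{95}(B) = g(P_{95}(D)) ≈ 14.2829.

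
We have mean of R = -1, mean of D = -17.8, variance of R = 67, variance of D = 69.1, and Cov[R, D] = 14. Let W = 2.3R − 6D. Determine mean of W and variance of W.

mean of W = 104.5, variance of W = 2455.63

mean of W = 2.3·mean of R + (-6)·mean of D = 2.3·(-1) + (-6)·(-17.8) = 104.5.
variance of W = a²·variance of R + b²·variance of D + 2ab·Cov[R, D] with a = 2.3, b = -6.
= 2.3²·67 + (-6)²·69.1 + 2·2.3·(-6)·14
= 354.43 + 2487.6 + (-386.4) = 2455.63.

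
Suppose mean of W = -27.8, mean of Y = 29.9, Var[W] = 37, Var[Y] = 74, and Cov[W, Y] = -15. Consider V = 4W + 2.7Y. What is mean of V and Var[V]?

mean of V = -30.47, Var[V] = 807.46

mean of V = 4·mean of W + 2.7·mean of Y = 4·(-27.8) + 2.7·29.9 = -30.47.
Var[V] = a²·Var[W] + b²·Var[Y] + 2ab·Cov[W, Y] with a = 4, b = 2.7.
= 4²·37 + 2.7²·74 + 2·4·2.7·(-15)
= 592 + 539.46 + (-324) = 807.46.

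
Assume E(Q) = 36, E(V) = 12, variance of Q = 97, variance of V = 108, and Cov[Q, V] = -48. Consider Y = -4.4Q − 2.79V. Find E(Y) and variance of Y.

E(Y) = (-4.4)·E(Q) + (-2.79)·E(V) = (-4.4)·36 + (-2.79)·12 = -191.88.
variance of Y = a²·variance of Q + b²·variance of V + 2ab·Cov[Q, V] with a = -4.4, b = -2.79.
= (-4.4)²·97 + (-2.79)²·108 + 2·(-4.4)·(-2.79)·(-48)
= 1877.92 + 840.6828 + (-1178.496) = 1540.1068.

E(Y) = -191.88, variance of Y = 1540.1068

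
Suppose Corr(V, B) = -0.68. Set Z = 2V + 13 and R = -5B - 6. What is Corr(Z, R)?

Corr(Z, R) = 0.68

Linear rescalings preserve |correlation|; the slopes 2 and -5 have opposite signs, so the correlation flips sign: Corr(Z, R) = −Corr(V, B) = 0.68.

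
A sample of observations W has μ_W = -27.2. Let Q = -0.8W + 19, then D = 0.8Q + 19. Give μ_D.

μ_Q = (-0.8)·(-27.2) + 19 = 40.76.
μ_D = 0.8·40.76 + 19 = 51.608.

μ_D = 51.608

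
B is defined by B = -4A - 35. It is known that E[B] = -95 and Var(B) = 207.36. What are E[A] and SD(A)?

E[A] = 15, SD(A) = 3.6

From B = -4A - 35: E[B] = a·E[A] + b, so E[A] = (E[B] − b)/a = (-95 − (-35))/(-4) = 15.
SD(B) = √207.36 = 14.4.
SD(B) = |a|·SD(A), so SD(A) = 14.4/|-4| = 3.6.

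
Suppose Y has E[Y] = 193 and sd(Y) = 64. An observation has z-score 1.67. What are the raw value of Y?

Y = 299.88

Y = E[Y] + z·sd(Y) = 193 + 1.67·64 = 299.88.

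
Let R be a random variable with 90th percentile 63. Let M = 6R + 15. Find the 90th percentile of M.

90th percentile of M = 393

Since a = 6 > 0 the transformation is increasing, so the 90th percentile of M = a·(P_{90} of R) + b = 6·63 + 15 = 393.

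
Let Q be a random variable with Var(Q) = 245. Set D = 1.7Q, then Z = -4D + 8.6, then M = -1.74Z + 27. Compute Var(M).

Var(M) = 34299.07488

Var(D) = 1.7²·245 = 708.05.
Var(Z) = (-4)²·708.05 = 11328.8.
Var(M) = (-1.74)²·11328.8 = 34299.07488.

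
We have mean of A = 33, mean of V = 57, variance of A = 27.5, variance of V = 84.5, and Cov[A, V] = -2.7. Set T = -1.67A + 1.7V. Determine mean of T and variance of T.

mean of T = (-1.67)·mean of A + 1.7·mean of V = (-1.67)·33 + 1.7·57 = 41.79.
variance of T = a²·variance of A + b²·variance of V + 2ab·Cov[A, V] with a = -1.67, b = 1.7.
= (-1.67)²·27.5 + 1.7²·84.5 + 2·(-1.67)·1.7·(-2.7)
= 76.69475 + 244.205 + 15.3306 = 336.23035.

mean of T = 41.79, variance of T = 336.23035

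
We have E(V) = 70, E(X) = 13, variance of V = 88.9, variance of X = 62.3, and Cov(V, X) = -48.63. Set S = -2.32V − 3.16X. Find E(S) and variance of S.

E(S) = -203.48, variance of S = 387.565728

E(S) = (-2.32)·E(V) + (-3.16)·E(X) = (-2.32)·70 + (-3.16)·13 = -203.48.
variance of S = a²·variance of V + b²·variance of X + 2ab·Cov(V, X) with a = -2.32, b = -3.16.
= (-2.32)²·88.9 + (-3.16)²·62.3 + 2·(-2.32)·(-3.16)·(-48.63)
= 478.49536 + 622.10288 + (-713.032512) = 387.565728.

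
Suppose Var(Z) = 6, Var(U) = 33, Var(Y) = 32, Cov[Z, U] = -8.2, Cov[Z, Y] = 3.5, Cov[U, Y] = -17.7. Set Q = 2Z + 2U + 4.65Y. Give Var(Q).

Var(Q) = 518.2

Var(Q) = a²·Var(Z) + b²·Var(U) + c²·Var(Y) + 2ab·Cov[Z, U] + 2ac·Cov[Z, Y] + 2bc·Cov[U, Y], with a = 2, b = 2, c = 4.65.
= 24 + 132 + 691.92 + (-65.6) + 65.1 + (-329.22)
= 518.2.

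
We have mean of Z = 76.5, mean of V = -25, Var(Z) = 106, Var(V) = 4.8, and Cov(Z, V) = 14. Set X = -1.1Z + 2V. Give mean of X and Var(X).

mean of X = -134.15, Var(X) = 85.86

mean of X = (-1.1)·mean of Z + 2·mean of V = (-1.1)·76.5 + 2·(-25) = -134.15.
Var(X) = a²·Var(Z) + b²·Var(V) + 2ab·Cov(Z, V) with a = -1.1, b = 2.
= (-1.1)²·106 + 2²·4.8 + 2·(-1.1)·2·14
= 128.26 + 19.2 + (-61.6) = 85.86.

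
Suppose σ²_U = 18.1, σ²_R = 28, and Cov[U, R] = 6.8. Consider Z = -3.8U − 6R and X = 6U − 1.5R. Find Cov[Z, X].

Cov[Z, X] = -366.72

By bilinearity, Cov[Z, X] = ac·σ²_U + bd·σ²_R + (ad+bc)·Cov[U, R], with a=-3.8, b=-6, c=6, d=-1.5.
ac·σ²_U = (-3.8)·6·18.1 = -412.68
bd·σ²_R = (-6)·(-1.5)·28 = 252
(ad+bc)·Cov[U, R] = (-30.3)·6.8 = -206.04
Cov[Z, X] = -412.68 + 252 + (-206.04) = -366.72.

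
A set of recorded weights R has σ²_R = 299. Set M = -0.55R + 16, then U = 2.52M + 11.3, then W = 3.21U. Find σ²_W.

σ²_M = (-0.55)²·299 = 90.4475.
σ²_U = 2.52²·90.4475 = 574.377804.
σ²_W = 3.21²·574.377804 = 5918.4463301964.

σ²_W = 5918.4463301964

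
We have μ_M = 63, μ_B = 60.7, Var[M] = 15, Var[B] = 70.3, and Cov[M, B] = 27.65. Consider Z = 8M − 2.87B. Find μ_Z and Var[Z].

μ_Z = 8·μ_M + (-2.87)·μ_B = 8·63 + (-2.87)·60.7 = 329.791.
Var[Z] = a²·Var[M] + b²·Var[B] + 2ab·Cov[M, B] with a = 8, b = -2.87.
= 8²·15 + (-2.87)²·70.3 + 2·8·(-2.87)·27.65
= 960 + 579.05407 + (-1269.688) = 269.36607.

μ_Z = 329.791, Var[Z] = 269.36607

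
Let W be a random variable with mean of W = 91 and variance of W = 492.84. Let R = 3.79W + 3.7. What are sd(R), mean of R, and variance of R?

R = 3.79W + 3.7 is linear with a = 3.79, b = 3.7.
sd(W) = √492.84 = 22.2.
sd(R) = |a|·sd(W) = |3.79|·22.2 = 84.138.
mean of R = a·mean of W + b = 3.79·91 + 3.7 = 348.59.
variance of R = a²·variance of W = 3.79²·492.84 = 7079.203044 (the additive constant 3.7 does not affect variance).

sd(R) = 84.138, mean of R = 348.59, variance of R = 7079.203044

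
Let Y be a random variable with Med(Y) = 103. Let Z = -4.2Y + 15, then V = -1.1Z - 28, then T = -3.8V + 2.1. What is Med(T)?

Med(Z) = (-4.2)·103 + 15 = -417.6.
Med(V) = (-1.1)·(-417.6) + (-28) = 431.36.
Med(T) = (-3.8)·431.36 + 2.1 = -1637.068.

Med(T) = -1637.068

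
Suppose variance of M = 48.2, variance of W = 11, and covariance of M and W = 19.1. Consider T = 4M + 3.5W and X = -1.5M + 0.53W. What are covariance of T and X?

covariance of T and X = -328.578

By bilinearity, covariance of T and X = ac·variance of M + bd·variance of W + (ad+bc)·covariance of M and W, with a=4, b=3.5, c=-1.5, d=0.53.
ac·variance of M = 4·(-1.5)·48.2 = -289.2
bd·variance of W = 3.5·0.53·11 = 20.405
(ad+bc)·covariance of M and W = (-3.13)·19.1 = -59.783
covariance of T and X = -289.2 + 20.405 + (-59.783) = -328.578.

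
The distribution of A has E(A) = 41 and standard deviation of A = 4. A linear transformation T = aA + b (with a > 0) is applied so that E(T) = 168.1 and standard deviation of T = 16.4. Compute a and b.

a = 4.1, b = 0

standard deviation of T = a·standard deviation of A (a > 0), so a = 16.4/4 = 4.1.
E(T) = a·E(A) + b, so b = 168.1 − 4.1·41 = 0.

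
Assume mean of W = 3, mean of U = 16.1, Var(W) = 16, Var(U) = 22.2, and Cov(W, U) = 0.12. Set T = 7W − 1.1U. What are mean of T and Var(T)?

mean of T = 7·mean of W + (-1.1)·mean of U = 7·3 + (-1.1)·16.1 = 3.29.
Var(T) = a²·Var(W) + b²·Var(U) + 2ab·Cov(W, U) with a = 7, b = -1.1.
= 7²·16 + (-1.1)²·22.2 + 2·7·(-1.1)·0.12
= 784 + 26.862 + (-1.848) = 809.014.

mean of T = 3.29, Var(T) = 809.014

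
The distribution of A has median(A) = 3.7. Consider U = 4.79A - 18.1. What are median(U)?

A linear map preserves order up to sign, so median(U) = a·median(A) + b = 4.79·3.7 + (-18.1) = -0.377.

median(U) = -0.377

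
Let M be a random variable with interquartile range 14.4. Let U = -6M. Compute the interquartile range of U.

IQR(U) = 86.4

Under U = aM + b, IQR(U) = |a|·IQR(M) = |-6|·14.4 = 86.4 (shifts cancel; spread scales by |a|).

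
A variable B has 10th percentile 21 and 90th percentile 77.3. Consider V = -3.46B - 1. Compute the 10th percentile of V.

Since a = -3.46 < 0 the transformation is decreasing, reversing order: the 10th percentile of V corresponds to the 90th percentile of B.
So P_{10}(V) = a·P_{90}(B) + b = (-3.46)·77.3 + (-1) = -268.458.

10th percentile of V = -268.458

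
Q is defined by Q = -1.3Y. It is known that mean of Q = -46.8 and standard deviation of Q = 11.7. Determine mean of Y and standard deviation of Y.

From Q = -1.3Y: mean of Q = a·mean of Y + b, so mean of Y = (mean of Q − b)/a = (-46.8 − 0)/(-1.3) = 36.
standard deviation of Q = |a|·standard deviation of Y, so standard deviation of Y = 11.7/|-1.3| = 9.

mean of Y = 36, standard deviation of Y = 9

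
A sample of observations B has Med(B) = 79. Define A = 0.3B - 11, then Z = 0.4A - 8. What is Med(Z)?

Med(Z) = -2.92

Med(A) = 0.3·79 + (-11) = 12.7.
Med(Z) = 0.4·12.7 + (-8) = -2.92.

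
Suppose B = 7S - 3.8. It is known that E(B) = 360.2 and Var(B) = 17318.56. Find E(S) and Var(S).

E(S) = 52, Var(S) = 353.44

From B = 7S - 3.8: E(B) = a·E(S) + b, so E(S) = (E(B) − b)/a = (360.2 − (-3.8))/7 = 52.
Var(B) = a²·Var(S), so Var(S) = 17318.56/7² = 353.44.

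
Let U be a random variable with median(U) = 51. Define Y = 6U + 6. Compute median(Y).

median(Y) = 312

A linear map preserves order up to sign, so median(Y) = a·median(U) + b = 6·51 + 6 = 312.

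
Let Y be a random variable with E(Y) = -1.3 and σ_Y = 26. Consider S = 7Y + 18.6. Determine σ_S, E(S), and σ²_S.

S = 7Y + 18.6 is linear with a = 7, b = 18.6.
σ_S = |a|·σ_Y = |7|·26 = 182.
E(S) = a·E(Y) + b = 7·(-1.3) + 18.6 = 9.5.
σ²_Y = 26² = 676.
σ²_S = a²·σ²_Y = 7²·676 = 33124 (the additive constant 18.6 does not affect variance).

σ_S = 182, E(S) = 9.5, σ²_S = 33124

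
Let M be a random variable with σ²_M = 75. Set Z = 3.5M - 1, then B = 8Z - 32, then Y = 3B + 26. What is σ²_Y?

σ²_Y = 529200

σ²_Z = 3.5²·75 = 918.75.
σ²_B = 8²·918.75 = 58800.
σ²_Y = 3²·58800 = 529200.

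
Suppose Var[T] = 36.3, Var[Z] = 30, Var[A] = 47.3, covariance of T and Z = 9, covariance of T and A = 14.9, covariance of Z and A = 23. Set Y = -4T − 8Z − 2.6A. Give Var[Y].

Var[Y] = a²·Var[T] + b²·Var[Z] + c²·Var[A] + 2ab·covariance of T and Z + 2ac·covariance of T and A + 2bc·covariance of Z and A, with a = -4, b = -8, c = -2.6.
= 580.8 + 1920 + 319.748 + 576 + 309.92 + 956.8
= 4663.268.

Var[Y] = 4663.268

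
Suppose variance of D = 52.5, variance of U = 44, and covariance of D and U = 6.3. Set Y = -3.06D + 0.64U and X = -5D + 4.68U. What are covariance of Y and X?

covariance of Y and X = 824.65776

By bilinearity, covariance of Y and X = ac·variance of D + bd·variance of U + (ad+bc)·covariance of D and U, with a=-3.06, b=0.64, c=-5, d=4.68.
ac·variance of D = (-3.06)·(-5)·52.5 = 803.25
bd·variance of U = 0.64·4.68·44 = 131.7888
(ad+bc)·covariance of D and U = (-17.5208)·6.3 = -110.38104
covariance of Y and X = 803.25 + 131.7888 + (-110.38104) = 824.65776.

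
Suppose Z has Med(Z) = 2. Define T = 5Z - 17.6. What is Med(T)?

A linear map preserves order up to sign, so Med(T) = a·Med(Z) + b = 5·2 + (-17.6) = -7.6.

Med(T) = -7.6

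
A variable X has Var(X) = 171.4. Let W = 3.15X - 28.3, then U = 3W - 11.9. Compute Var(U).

Var(W) = 3.15²·171.4 = 1700.7165.
Var(U) = 3²·1700.7165 = 15306.4485.

Var(U) = 15306.4485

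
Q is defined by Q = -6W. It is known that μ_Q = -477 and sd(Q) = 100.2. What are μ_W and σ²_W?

From Q = -6W: μ_Q = a·μ_W + b, so μ_W = (μ_Q − b)/a = (-477 − 0)/(-6) = 79.5.
σ²_Q = 100.2² = 10040.04.
σ²_Q = a²·σ²_W, so σ²_W = 10040.04/(-6)² = 278.89.

μ_W = 79.5, σ²_W = 278.89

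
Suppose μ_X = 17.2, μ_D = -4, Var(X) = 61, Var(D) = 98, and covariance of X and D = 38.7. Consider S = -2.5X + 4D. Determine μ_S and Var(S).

μ_S = (-2.5)·μ_X + 4·μ_D = (-2.5)·17.2 + 4·(-4) = -59.
Var(S) = a²·Var(X) + b²·Var(D) + 2ab·covariance of X and D with a = -2.5, b = 4.
= (-2.5)²·61 + 4²·98 + 2·(-2.5)·4·38.7
= 381.25 + 1568 + (-774) = 1175.25.

μ_S = -59, Var(S) = 1175.25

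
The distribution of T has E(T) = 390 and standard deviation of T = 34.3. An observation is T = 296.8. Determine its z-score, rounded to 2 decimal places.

z = (T − E(T)) / standard deviation of T = (296.8 − 390) / 34.3 ≈ -2.72.

z = -2.72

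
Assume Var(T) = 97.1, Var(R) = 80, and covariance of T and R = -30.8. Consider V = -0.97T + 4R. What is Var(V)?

Var(V) = a²·Var(T) + b²·Var(R) + 2ab·covariance of T and R with a = -0.97, b = 4.
= (-0.97)²·97.1 + 4²·80 + 2·(-0.97)·4·(-30.8)
= 91.36139 + 1280 + 239.008 = 1610.36939.

Var(V) = 1610.36939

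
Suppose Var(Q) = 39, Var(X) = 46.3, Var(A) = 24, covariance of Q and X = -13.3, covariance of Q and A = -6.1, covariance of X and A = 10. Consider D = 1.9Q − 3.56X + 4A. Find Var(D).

Var(D) = 913.98008

Var(D) = a²·Var(Q) + b²·Var(X) + c²·Var(A) + 2ab·covariance of Q and X + 2ac·covariance of Q and A + 2bc·covariance of X and A, with a = 1.9, b = -3.56, c = 4.
= 140.79 + 586.78768 + 384 + 179.9224 + (-92.72) + (-284.8)
= 913.98008.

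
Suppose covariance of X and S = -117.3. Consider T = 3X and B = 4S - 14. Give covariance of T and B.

covariance of T and B = a·c·covariance of X and S = 3·4·(-117.3) = -1407.6. Additive constants drop out.

covariance of T and B = -1407.6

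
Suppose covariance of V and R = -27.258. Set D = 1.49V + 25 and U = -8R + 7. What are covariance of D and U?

covariance of D and U = 324.91536

covariance of D and U = a·c·covariance of V and R = 1.49·(-8)·(-27.258) = 324.91536. Additive constants drop out.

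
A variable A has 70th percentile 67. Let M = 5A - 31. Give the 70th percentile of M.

Since a = 5 > 0 the transformation is increasing, so the 70th percentile of M = a·(P_{70} of A) + b = 5·67 + (-31) = 304.

70th percentile of M = 304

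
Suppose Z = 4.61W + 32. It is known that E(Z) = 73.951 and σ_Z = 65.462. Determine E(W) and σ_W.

E(W) = 9.1, σ_W = 14.2

From Z = 4.61W + 32: E(Z) = a·E(W) + b, so E(W) = (E(Z) − b)/a = (73.951 − 32)/4.61 = 9.1.
σ_Z = |a|·σ_W, so σ_W = 65.462/|4.61| = 14.2.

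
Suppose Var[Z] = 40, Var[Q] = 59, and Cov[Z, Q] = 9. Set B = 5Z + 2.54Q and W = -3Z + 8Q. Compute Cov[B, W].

Cov[B, W] = 890.3

By bilinearity, Cov[B, W] = ac·Var[Z] + bd·Var[Q] + (ad+bc)·Cov[Z, Q], with a=5, b=2.54, c=-3, d=8.
ac·Var[Z] = 5·(-3)·40 = -600
bd·Var[Q] = 2.54·8·59 = 1198.88
(ad+bc)·Cov[Z, Q] = (32.38)·9 = 291.42
Cov[B, W] = -600 + 1198.88 + 291.42 = 890.3.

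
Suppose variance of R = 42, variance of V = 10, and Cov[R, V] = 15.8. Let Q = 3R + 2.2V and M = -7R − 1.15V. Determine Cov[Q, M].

By bilinearity, Cov[Q, M] = ac·variance of R + bd·variance of V + (ad+bc)·Cov[R, V], with a=3, b=2.2, c=-7, d=-1.15.
ac·variance of R = 3·(-7)·42 = -882
bd·variance of V = 2.2·(-1.15)·10 = -25.3
(ad+bc)·Cov[R, V] = (-18.85)·15.8 = -297.83
Cov[Q, M] = -882 + (-25.3) + (-297.83) = -1205.13.

Cov[Q, M] = -1205.13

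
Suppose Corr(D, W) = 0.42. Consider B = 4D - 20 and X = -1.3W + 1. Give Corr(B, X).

Corr(B, X) = -0.42

Linear rescalings preserve |correlation|; the slopes 4 and -1.3 have opposite signs, so the correlation flips sign: Corr(B, X) = −Corr(D, W) = -0.42.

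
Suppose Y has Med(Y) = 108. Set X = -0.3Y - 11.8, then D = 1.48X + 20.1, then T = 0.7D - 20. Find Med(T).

Med(X) = (-0.3)·108 + (-11.8) = -44.2.
Med(D) = 1.48·(-44.2) + 20.1 = -45.316.
Med(T) = 0.7·(-45.316) + (-20) = -51.7212.

Med(T) = -51.7212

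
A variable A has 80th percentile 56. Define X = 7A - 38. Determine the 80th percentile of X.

Since a = 7 > 0 the transformation is increasing, so the 80th percentile of X = a·(P_{80} of A) + b = 7·56 + (-38) = 354.

80th percentile of X = 354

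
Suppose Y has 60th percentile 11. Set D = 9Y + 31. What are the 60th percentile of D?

60th percentile of D = 130

Since a = 9 > 0 the transformation is increasing, so the 60th percentile of D = a·(P_{60} of Y) + b = 9·11 + 31 = 130.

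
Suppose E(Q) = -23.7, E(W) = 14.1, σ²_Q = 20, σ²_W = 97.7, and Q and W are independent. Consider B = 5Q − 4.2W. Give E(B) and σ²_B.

E(B) = -177.72, σ²_B = 2223.428

E(B) = 5·E(Q) + (-4.2)·E(W) = 5·(-23.7) + (-4.2)·14.1 = -177.72.
σ²_B = a²·σ²_Q + b²·σ²_W + 2ab·Cov[Q, W] with a = 5, b = -4.2.
Independence gives Cov[Q, W] = 0.
= 5²·20 + (-4.2)²·97.7 + 2·5·(-4.2)·0
= 500 + 1723.428 + 0 = 2223.428.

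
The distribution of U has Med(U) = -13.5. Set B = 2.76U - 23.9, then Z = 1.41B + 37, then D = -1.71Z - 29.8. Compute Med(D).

Med(D) = 54.392876

Med(B) = 2.76·(-13.5) + (-23.9) = -61.16.
Med(Z) = 1.41·(-61.16) + 37 = -49.2356.
Med(D) = (-1.71)·(-49.2356) + (-29.8) = 54.392876.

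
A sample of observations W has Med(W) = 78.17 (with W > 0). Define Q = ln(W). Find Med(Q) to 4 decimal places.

ln(W) is monotone on this domain, so Med(Q) = ln(78.17) ≈ 4.3589.

Med(Q) = 4.3589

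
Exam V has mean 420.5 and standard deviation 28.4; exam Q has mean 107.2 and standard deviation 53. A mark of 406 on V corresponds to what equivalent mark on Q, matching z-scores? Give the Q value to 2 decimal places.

z = (406 − 420.5)/28.4 ≈ -0.5106.
Q = 107.2 + z·53 = 107.2 + (406 − 420.5)·53/28.4 ≈ 80.14.

Q = 80.14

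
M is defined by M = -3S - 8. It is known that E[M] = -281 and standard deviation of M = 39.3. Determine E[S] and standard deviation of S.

From M = -3S - 8: E[M] = a·E[S] + b, so E[S] = (E[M] − b)/a = (-281 − (-8))/(-3) = 91.
standard deviation of M = |a|·standard deviation of S, so standard deviation of S = 39.3/|-3| = 13.1.

E[S] = 91, standard deviation of S = 13.1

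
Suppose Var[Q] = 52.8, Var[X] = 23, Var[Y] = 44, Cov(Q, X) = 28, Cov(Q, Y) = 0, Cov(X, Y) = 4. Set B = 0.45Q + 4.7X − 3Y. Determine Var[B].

Var[B] = 920.402

Var[B] = a²·Var[Q] + b²·Var[X] + c²·Var[Y] + 2ab·Cov(Q, X) + 2ac·Cov(Q, Y) + 2bc·Cov(X, Y), with a = 0.45, b = 4.7, c = -3.
= 10.692 + 508.07 + 396 + 118.44 + 0 + (-112.8)
= 920.402.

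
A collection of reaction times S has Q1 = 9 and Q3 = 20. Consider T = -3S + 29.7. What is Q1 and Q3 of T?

Q1(T) = -30.3, Q3(T) = 2.7

a = -3 < 0 reverses order: Q1(T) comes from Q3(S), Q3(T) from Q1(S).
Q1(T) = (-3)·20 + 29.7 = -30.3; Q3(T) = (-3)·9 + 29.7 = 2.7.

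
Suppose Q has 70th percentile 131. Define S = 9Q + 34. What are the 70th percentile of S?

70th percentile of S = 1213

Since a = 9 > 0 the transformation is increasing, so the 70th percentile of S = a·(P_{70} of Q) + b = 9·131 + 34 = 1213.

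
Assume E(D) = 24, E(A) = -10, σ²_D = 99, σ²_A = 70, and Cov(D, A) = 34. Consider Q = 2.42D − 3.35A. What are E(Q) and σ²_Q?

E(Q) = 2.42·E(D) + (-3.35)·E(A) = 2.42·24 + (-3.35)·(-10) = 91.58.
σ²_Q = a²·σ²_D + b²·σ²_A + 2ab·Cov(D, A) with a = 2.42, b = -3.35.
= 2.42²·99 + (-3.35)²·70 + 2·2.42·(-3.35)·34
= 579.7836 + 785.575 + (-551.276) = 814.0826.

E(Q) = 91.58, σ²_Q = 814.0826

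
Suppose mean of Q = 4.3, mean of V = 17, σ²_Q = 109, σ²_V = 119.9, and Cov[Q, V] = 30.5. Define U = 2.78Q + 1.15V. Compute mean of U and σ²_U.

mean of U = 31.504, σ²_U = 1195.98035

mean of U = 2.78·mean of Q + 1.15·mean of V = 2.78·4.3 + 1.15·17 = 31.504.
σ²_U = a²·σ²_Q + b²·σ²_V + 2ab·Cov[Q, V] with a = 2.78, b = 1.15.
= 2.78²·109 + 1.15²·119.9 + 2·2.78·1.15·30.5
= 842.3956 + 158.56775 + 195.017 = 1195.98035.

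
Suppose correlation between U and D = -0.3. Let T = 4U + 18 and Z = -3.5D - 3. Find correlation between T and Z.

Linear rescalings preserve |correlation|; the slopes 4 and -3.5 have opposite signs, so the correlation flips sign: correlation between T and Z = −correlation between U and D = 0.3.

correlation between T and Z = 0.3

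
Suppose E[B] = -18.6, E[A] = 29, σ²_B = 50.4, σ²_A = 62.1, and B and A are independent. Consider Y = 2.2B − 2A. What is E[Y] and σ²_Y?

E[Y] = -98.92, σ²_Y = 492.336

E[Y] = 2.2·E[B] + (-2)·E[A] = 2.2·(-18.6) + (-2)·29 = -98.92.
σ²_Y = a²·σ²_B + b²·σ²_A + 2ab·covariance of B and A with a = 2.2, b = -2.
Independence gives covariance of B and A = 0.
= 2.2²·50.4 + (-2)²·62.1 + 2·2.2·(-2)·0
= 243.936 + 248.4 + 0 = 492.336.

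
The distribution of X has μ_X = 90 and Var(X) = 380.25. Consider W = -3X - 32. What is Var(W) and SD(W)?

W = -3X - 32 is linear with a = -3, b = -32.
Var(W) = a²·Var(X) = (-3)²·380.25 = 3422.25 (the additive constant -32 does not affect variance).
SD(X) = √380.25 = 19.5.
SD(W) = |a|·SD(X) = |-3|·19.5 = 58.5.

Var(W) = 3422.25, SD(W) = 58.5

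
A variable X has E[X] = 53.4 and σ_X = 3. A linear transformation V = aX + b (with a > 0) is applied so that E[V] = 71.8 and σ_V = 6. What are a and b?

a = 2, b = -35

σ_V = a·σ_X (a > 0), so a = 6/3 = 2.
E[V] = a·E[X] + b, so b = 71.8 − 2·53.4 = -35.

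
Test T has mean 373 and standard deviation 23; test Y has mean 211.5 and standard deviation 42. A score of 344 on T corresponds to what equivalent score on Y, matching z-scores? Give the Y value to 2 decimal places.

Y = 158.54

z = (344 − 373)/23 ≈ -1.2609.
Y = 211.5 + z·42 = 211.5 + (344 − 373)·42/23 ≈ 158.54.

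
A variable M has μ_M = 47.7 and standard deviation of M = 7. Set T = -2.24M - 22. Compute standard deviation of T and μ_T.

standard deviation of T = 15.68, μ_T = -128.848

T = -2.24M - 22 is linear with a = -2.24, b = -22.
standard deviation of T = |a|·standard deviation of M = |-2.24|·7 = 15.68.
μ_T = a·μ_M + b = (-2.24)·47.7 + (-22) = -128.848.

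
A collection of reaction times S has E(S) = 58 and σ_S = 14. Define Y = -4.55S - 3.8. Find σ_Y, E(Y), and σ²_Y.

Y = -4.55S - 3.8 is linear with a = -4.55, b = -3.8.
σ_Y = |a|·σ_S = |-4.55|·14 = 63.7.
E(Y) = a·E(S) + b = (-4.55)·58 + (-3.8) = -267.7.
σ²_S = 14² = 196.
σ²_Y = a²·σ²_S = (-4.55)²·196 = 4057.69 (the additive constant -3.8 does not affect variance).

σ_Y = 63.7, E(Y) = -267.7, σ²_Y = 4057.69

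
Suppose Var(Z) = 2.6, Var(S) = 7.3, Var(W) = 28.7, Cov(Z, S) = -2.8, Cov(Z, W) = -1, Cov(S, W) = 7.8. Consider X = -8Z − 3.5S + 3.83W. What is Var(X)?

Var(X) = a²·Var(Z) + b²·Var(S) + c²·Var(W) + 2ab·Cov(Z, S) + 2ac·Cov(Z, W) + 2bc·Cov(S, W), with a = -8, b = -3.5, c = 3.83.
= 166.4 + 89.425 + 420.99743 + (-156.8) + 61.28 + (-209.118)
= 372.18443.

Var(X) = 372.18443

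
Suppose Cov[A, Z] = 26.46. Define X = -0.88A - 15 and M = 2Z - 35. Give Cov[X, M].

Cov[X, M] = a·c·Cov[A, Z] = (-0.88)·2·26.46 = -46.5696. Additive constants drop out.

Cov[X, M] = -46.5696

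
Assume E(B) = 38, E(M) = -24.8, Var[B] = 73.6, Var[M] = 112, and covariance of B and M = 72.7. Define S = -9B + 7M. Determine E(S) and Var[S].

E(S) = -515.6, Var[S] = 2289.4

E(S) = (-9)·E(B) + 7·E(M) = (-9)·38 + 7·(-24.8) = -515.6.
Var[S] = a²·Var[B] + b²·Var[M] + 2ab·covariance of B and M with a = -9, b = 7.
= (-9)²·73.6 + 7²·112 + 2·(-9)·7·72.7
= 5961.6 + 5488 + (-9160.2) = 2289.4.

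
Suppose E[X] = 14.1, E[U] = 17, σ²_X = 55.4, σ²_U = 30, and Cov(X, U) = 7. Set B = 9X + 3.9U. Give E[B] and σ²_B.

E[B] = 9·E[X] + 3.9·E[U] = 9·14.1 + 3.9·17 = 193.2.
σ²_B = a²·σ²_X + b²·σ²_U + 2ab·Cov(X, U) with a = 9, b = 3.9.
= 9²·55.4 + 3.9²·30 + 2·9·3.9·7
= 4487.4 + 456.3 + 491.4 = 5435.1.

E[B] = 193.2, σ²_B = 5435.1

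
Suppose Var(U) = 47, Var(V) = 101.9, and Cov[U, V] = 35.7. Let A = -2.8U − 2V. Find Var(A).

Var(A) = 1175.92

Var(A) = a²·Var(U) + b²·Var(V) + 2ab·Cov[U, V] with a = -2.8, b = -2.
= (-2.8)²·47 + (-2)²·101.9 + 2·(-2.8)·(-2)·35.7
= 368.48 + 407.6 + 399.84 = 1175.92.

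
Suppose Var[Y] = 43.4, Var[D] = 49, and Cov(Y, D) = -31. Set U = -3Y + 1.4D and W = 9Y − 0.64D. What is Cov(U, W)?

Cov(U, W) = -1665.824

By bilinearity, Cov(U, W) = ac·Var[Y] + bd·Var[D] + (ad+bc)·Cov(Y, D), with a=-3, b=1.4, c=9, d=-0.64.
ac·Var[Y] = (-3)·9·43.4 = -1171.8
bd·Var[D] = 1.4·(-0.64)·49 = -43.904
(ad+bc)·Cov(Y, D) = (14.52)·(-31) = -450.12
Cov(U, W) = -1171.8 + (-43.904) + (-450.12) = -1665.824.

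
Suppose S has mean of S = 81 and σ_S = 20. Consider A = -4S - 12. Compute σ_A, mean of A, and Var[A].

A = -4S - 12 is linear with a = -4, b = -12.
σ_A = |a|·σ_S = |-4|·20 = 80.
mean of A = a·mean of S + b = (-4)·81 + (-12) = -336.
Var[S] = 20² = 400.
Var[A] = a²·Var[S] = (-4)²·400 = 6400 (the additive constant -12 does not affect variance).

σ_A = 80, mean of A = -336, Var[A] = 6400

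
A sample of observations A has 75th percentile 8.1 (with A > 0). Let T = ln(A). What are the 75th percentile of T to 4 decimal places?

75th percentile of T = 2.0919

ln(A) is increasing, so P_{75}(T) = g(P_{75}(A)) ≈ 2.0919.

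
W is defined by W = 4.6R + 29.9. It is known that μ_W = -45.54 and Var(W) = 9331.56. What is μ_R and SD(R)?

μ_R = -16.4, SD(R) = 21

From W = 4.6R + 29.9: μ_W = a·μ_R + b, so μ_R = (μ_W − b)/a = (-45.54 − 29.9)/4.6 = -16.4.
SD(W) = √9331.56 = 96.6.
SD(W) = |a|·SD(R), so SD(R) = 96.6/|4.6| = 21.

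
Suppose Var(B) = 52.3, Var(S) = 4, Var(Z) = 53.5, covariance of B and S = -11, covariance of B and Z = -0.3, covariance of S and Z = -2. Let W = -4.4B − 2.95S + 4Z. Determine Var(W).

Var(W) = 1675.538

Var(W) = a²·Var(B) + b²·Var(S) + c²·Var(Z) + 2ab·covariance of B and S + 2ac·covariance of B and Z + 2bc·covariance of S and Z, with a = -4.4, b = -2.95, c = 4.
= 1012.528 + 34.81 + 856 + (-285.56) + 10.56 + 47.2
= 1675.538.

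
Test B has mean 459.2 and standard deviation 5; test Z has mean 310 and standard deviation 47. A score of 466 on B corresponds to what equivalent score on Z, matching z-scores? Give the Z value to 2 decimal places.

Z = 373.92

z = (466 − 459.2)/5 = 1.36.
Z = 310 + z·47 = 310 + (466 − 459.2)·47/5 = 373.92.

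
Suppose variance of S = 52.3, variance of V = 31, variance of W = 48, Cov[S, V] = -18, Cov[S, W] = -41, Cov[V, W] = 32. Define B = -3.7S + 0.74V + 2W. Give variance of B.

variance of B = 1725.0506

variance of B = a²·variance of S + b²·variance of V + c²·variance of W + 2ab·Cov[S, V] + 2ac·Cov[S, W] + 2bc·Cov[V, W], with a = -3.7, b = 0.74, c = 2.
= 715.987 + 16.9756 + 192 + 98.568 + 606.8 + 94.72
= 1725.0506.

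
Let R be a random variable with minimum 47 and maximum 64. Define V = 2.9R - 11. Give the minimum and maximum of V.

min(V) = 125.3, max(V) = 174.6

a = 2.9 > 0, so min(V) = a·min(R)+b = 2.9·47 + (-11) = 125.3 and max(V) = 2.9·64 + (-11) = 174.6.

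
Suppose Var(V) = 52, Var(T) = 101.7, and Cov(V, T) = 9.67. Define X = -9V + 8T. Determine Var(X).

Var(X) = 9328.32

Var(X) = a²·Var(V) + b²·Var(T) + 2ab·Cov(V, T) with a = -9, b = 8.
= (-9)²·52 + 8²·101.7 + 2·(-9)·8·9.67
= 4212 + 6508.8 + (-1392.48) = 9328.32.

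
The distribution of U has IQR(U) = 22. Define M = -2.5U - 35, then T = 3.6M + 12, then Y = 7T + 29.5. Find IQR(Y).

IQR(M) = |-2.5|·22 = 55.
IQR(T) = |3.6|·55 = 198.
IQR(Y) = |7|·198 = 1386.

IQR(Y) = 1386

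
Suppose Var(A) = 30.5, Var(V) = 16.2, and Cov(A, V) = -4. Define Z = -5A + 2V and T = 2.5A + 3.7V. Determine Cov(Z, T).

Cov(Z, T) = -207.37

By bilinearity, Cov(Z, T) = ac·Var(A) + bd·Var(V) + (ad+bc)·Cov(A, V), with a=-5, b=2, c=2.5, d=3.7.
ac·Var(A) = (-5)·2.5·30.5 = -381.25
bd·Var(V) = 2·3.7·16.2 = 119.88
(ad+bc)·Cov(A, V) = (-13.5)·(-4) = 54
Cov(Z, T) = -381.25 + 119.88 + 54 = -207.37.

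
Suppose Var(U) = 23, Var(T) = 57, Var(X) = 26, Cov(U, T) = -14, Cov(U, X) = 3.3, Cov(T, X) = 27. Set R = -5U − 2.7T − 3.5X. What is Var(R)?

Var(R) = 1556.83

Var(R) = a²·Var(U) + b²·Var(T) + c²·Var(X) + 2ab·Cov(U, T) + 2ac·Cov(U, X) + 2bc·Cov(T, X), with a = -5, b = -2.7, c = -3.5.
= 575 + 415.53 + 318.5 + (-378) + 115.5 + 510.3
= 1556.83.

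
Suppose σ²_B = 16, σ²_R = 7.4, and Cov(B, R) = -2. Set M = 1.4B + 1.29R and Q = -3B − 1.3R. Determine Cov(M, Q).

By bilinearity, Cov(M, Q) = ac·σ²_B + bd·σ²_R + (ad+bc)·Cov(B, R), with a=1.4, b=1.29, c=-3, d=-1.3.
ac·σ²_B = 1.4·(-3)·16 = -67.2
bd·σ²_R = 1.29·(-1.3)·7.4 = -12.4098
(ad+bc)·Cov(B, R) = (-5.69)·(-2) = 11.38
Cov(M, Q) = -67.2 + (-12.4098) + 11.38 = -68.2298.

Cov(M, Q) = -68.2298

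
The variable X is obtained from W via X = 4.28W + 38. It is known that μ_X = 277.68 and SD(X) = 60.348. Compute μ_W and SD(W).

From X = 4.28W + 38: μ_X = a·μ_W + b, so μ_W = (μ_X − b)/a = (277.68 − 38)/4.28 = 56.
SD(X) = |a|·SD(W), so SD(W) = 60.348/|4.28| = 14.1.

μ_W = 56, SD(W) = 14.1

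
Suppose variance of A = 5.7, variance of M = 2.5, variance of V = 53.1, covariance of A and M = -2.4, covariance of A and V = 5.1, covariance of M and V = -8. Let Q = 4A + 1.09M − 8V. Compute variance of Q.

variance of Q = 3284.76225

variance of Q = a²·variance of A + b²·variance of M + c²·variance of V + 2ab·covariance of A and M + 2ac·covariance of A and V + 2bc·covariance of M and V, with a = 4, b = 1.09, c = -8.
= 91.2 + 2.97025 + 3398.4 + (-20.928) + (-326.4) + 139.52
= 3284.76225.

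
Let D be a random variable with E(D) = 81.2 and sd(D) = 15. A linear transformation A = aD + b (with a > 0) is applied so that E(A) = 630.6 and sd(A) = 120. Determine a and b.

sd(A) = a·sd(D) (a > 0), so a = 120/15 = 8.
E(A) = a·E(D) + b, so b = 630.6 − 8·81.2 = -19.

a = 8, b = -19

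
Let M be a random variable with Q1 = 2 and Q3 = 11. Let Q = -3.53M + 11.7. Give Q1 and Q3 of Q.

a = -3.53 < 0 reverses order: Q1(Q) comes from Q3(M), Q3(Q) from Q1(M).
Q1(Q) = (-3.53)·11 + 11.7 = -27.13; Q3(Q) = (-3.53)·2 + 11.7 = 4.64.

Q1(Q) = -27.13, Q3(Q) = 4.64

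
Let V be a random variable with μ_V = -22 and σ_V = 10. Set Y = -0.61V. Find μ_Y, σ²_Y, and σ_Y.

Y = -0.61V is linear with a = -0.61, b = 0.
μ_Y = a·μ_V + b = (-0.61)·(-22) = 13.42.
σ²_V = 10² = 100.
σ²_Y = a²·σ²_V = (-0.61)²·100 = 37.21.
σ_Y = |a|·σ_V = |-0.61|·10 = 6.1.

μ_Y = 13.42, σ²_Y = 37.21, σ_Y = 6.1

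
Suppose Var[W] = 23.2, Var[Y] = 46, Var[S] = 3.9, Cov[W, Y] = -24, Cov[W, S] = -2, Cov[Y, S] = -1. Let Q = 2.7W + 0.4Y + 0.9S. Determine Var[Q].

Var[Q] = a²·Var[W] + b²·Var[Y] + c²·Var[S] + 2ab·Cov[W, Y] + 2ac·Cov[W, S] + 2bc·Cov[Y, S], with a = 2.7, b = 0.4, c = 0.9.
= 169.128 + 7.36 + 3.159 + (-51.84) + (-9.72) + (-0.72)
= 117.367.

Var[Q] = 117.367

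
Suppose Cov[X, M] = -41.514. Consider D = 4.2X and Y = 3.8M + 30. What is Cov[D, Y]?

Cov[D, Y] = -662.56344

Cov[D, Y] = a·c·Cov[X, M] = 4.2·3.8·(-41.514) = -662.56344. Additive constants drop out.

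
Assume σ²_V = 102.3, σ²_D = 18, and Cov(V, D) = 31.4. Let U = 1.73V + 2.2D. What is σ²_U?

σ²_U = a²·σ²_V + b²·σ²_D + 2ab·Cov(V, D) with a = 1.73, b = 2.2.
= 1.73²·102.3 + 2.2²·18 + 2·1.73·2.2·31.4
= 306.17367 + 87.12 + 239.0168 = 632.31047.

σ²_U = 632.31047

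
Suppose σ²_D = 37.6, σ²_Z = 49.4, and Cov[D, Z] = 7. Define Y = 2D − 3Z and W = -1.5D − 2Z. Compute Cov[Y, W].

Cov[Y, W] = 187.1

By bilinearity, Cov[Y, W] = ac·σ²_D + bd·σ²_Z + (ad+bc)·Cov[D, Z], with a=2, b=-3, c=-1.5, d=-2.
ac·σ²_D = 2·(-1.5)·37.6 = -112.8
bd·σ²_Z = (-3)·(-2)·49.4 = 296.4
(ad+bc)·Cov[D, Z] = (0.5)·7 = 3.5
Cov[Y, W] = -112.8 + 296.4 + 3.5 = 187.1.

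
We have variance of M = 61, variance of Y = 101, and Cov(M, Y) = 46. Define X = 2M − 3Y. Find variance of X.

variance of X = 601

variance of X = a²·variance of M + b²·variance of Y + 2ab·Cov(M, Y) with a = 2, b = -3.
= 2²·61 + (-3)²·101 + 2·2·(-3)·46
= 244 + 909 + (-552) = 601.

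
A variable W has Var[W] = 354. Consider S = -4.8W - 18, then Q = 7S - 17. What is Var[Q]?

Var[Q] = 399651.84

Var[S] = (-4.8)²·354 = 8156.16.
Var[Q] = 7²·8156.16 = 399651.84.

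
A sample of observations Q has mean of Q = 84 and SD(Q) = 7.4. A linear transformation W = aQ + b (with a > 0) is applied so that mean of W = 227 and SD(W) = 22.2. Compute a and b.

a = 3, b = -25

SD(W) = a·SD(Q) (a > 0), so a = 22.2/7.4 = 3.
mean of W = a·mean of Q + b, so b = 227 − 3·84 = -25.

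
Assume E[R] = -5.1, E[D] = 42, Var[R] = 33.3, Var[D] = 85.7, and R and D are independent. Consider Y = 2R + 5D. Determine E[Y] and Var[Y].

E[Y] = 2·E[R] + 5·E[D] = 2·(-5.1) + 5·42 = 199.8.
Var[Y] = a²·Var[R] + b²·Var[D] + 2ab·Cov[R, D] with a = 2, b = 5.
Independence gives Cov[R, D] = 0.
= 2²·33.3 + 5²·85.7 + 2·2·5·0
= 133.2 + 2142.5 + 0 = 2275.7.

E[Y] = 199.8, Var[Y] = 2275.7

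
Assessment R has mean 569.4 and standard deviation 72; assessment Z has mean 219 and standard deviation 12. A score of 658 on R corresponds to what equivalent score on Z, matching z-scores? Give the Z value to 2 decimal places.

Z = 233.77

z = (658 − 569.4)/72 ≈ 1.2306.
Z = 219 + z·12 = 219 + (658 − 569.4)·12/72 ≈ 233.77.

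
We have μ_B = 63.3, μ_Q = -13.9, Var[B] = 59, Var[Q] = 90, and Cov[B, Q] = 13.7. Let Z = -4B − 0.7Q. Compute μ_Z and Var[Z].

μ_Z = -243.47, Var[Z] = 1064.82

μ_Z = (-4)·μ_B + (-0.7)·μ_Q = (-4)·63.3 + (-0.7)·(-13.9) = -243.47.
Var[Z] = a²·Var[B] + b²·Var[Q] + 2ab·Cov[B, Q] with a = -4, b = -0.7.
= (-4)²·59 + (-0.7)²·90 + 2·(-4)·(-0.7)·13.7
= 944 + 44.1 + 76.72 = 1064.82.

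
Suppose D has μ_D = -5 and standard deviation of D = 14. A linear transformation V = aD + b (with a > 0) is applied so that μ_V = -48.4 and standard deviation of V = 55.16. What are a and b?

a = 3.94, b = -28.7

standard deviation of V = a·standard deviation of D (a > 0), so a = 55.16/14 = 3.94.
μ_V = a·μ_D + b, so b = -48.4 − 3.94·(-5) = -28.7.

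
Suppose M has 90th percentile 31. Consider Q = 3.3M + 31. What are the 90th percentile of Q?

90th percentile of Q = 133.3

Since a = 3.3 > 0 the transformation is increasing, so the 90th percentile of Q = a·(P_{90} of M) + b = 3.3·31 + 31 = 133.3.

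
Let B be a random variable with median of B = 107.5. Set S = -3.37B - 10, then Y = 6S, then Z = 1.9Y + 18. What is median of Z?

median of Z = -4225.935

median of S = (-3.37)·107.5 + (-10) = -372.275.
median of Y = 6·(-372.275) = -2233.65.
median of Z = 1.9·(-2233.65) + 18 = -4225.935.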